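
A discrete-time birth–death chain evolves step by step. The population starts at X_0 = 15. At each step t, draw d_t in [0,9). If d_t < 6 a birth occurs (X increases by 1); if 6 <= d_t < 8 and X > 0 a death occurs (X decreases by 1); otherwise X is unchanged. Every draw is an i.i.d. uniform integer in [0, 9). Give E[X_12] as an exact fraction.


61/3

X can drop by at most 1 per step and X_0 = 15 > T = 12, so X_t >= 15 − t >= 3 > 0 for every t <= 12: the floor at 0 (the 'and X > 0' condition) never binds. Hence X_12 = X_0 + Σ_{t<12} Y_t with i.i.d. increments Y_t = y(d_t) ∈ {+1, −1, 0}.
Outcome values over d=0..8: [1, 1, 1, 1, 1, 1, -1, -1, 0]
Σy = 4, Σy² = 8, M = 9
μ = 4/9 = 4/9,  σ² = 8/9 − (4/9)² = 56/81
E[X_12] = 15 + 12·(4/9) = 61/3


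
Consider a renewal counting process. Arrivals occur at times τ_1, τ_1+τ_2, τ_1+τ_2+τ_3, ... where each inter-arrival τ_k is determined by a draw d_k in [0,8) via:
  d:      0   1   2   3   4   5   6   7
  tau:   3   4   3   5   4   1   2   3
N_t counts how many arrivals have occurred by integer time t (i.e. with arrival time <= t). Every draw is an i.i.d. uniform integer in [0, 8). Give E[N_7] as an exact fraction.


4118009/2097152

Inter-arrival values over d=0..7: [3, 4, 3, 5, 4, 1, 2, 3]
Each d has probability 1/8, so the pmf of τ is: f(1) = 1/8, f(2) = 1/8, f(3) = 3/8, f(4) = 1/4, f(5) = 1/8
Renewal equation for m(n) = E[N_n]: condition on τ_1 = k (if k <= n, one arrival plus a fresh copy on the remaining n−k steps): m(n) = F(n) + Σ_{k<=n} f(k)·m(n−k), where F(n) = P(τ <= n) and m(0) = 0
m(1) = F(1) = 1/8
m(2) = F(2) + f(1)·m(1) = 1/4 + 1/8·1/8 = 17/64
m(3) = F(3) + f(1)·m(2) + f(2)·m(1) = 5/8 + 1/8·17/64 + 1/8·1/8 = 345/512
m(4) = F(4) + f(1)·m(3) + f(2)·m(2) + f(3)·m(1) = 7/8 + 1/8·345/512 + 1/8·17/64 + 3/8·1/8 = 4257/4096
m(5) = F(5) + f(1)·m(4) + f(2)·m(3) + f(3)·m(2) + f(4)·m(1) = 1 + 1/8·4257/4096 + 1/8·345/512 + 3/8·17/64 + 1/4·1/8 = 44073/32768
m(6) = F(6) + f(1)·m(5) + f(2)·m(4) + f(3)·m(3) + f(4)·m(2) + f(5)·m(1) = 1 + 1/8·44073/32768 + 1/8·4257/4096 + 3/8·345/512 + 1/4·17/64 + 1/8·1/8 = 428017/262144
m(7) = F(7) + f(1)·m(6) + f(2)·m(5) + f(3)·m(4) + f(4)·m(3) + f(5)·m(2) = 1 + 1/8·428017/262144 + 1/8·44073/32768 + 3/8·4257/4096 + 1/4·345/512 + 1/8·17/64 = 4118009/2097152
E[N_7] = m(7) = 4118009/2097152


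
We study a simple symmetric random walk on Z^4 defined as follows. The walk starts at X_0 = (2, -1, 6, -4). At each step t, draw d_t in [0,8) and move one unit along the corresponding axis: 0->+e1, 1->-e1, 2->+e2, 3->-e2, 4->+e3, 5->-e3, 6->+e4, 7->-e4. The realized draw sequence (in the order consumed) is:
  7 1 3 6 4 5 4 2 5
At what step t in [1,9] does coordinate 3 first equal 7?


5

t=0: X=(2, -1, 6, -4), d=7 → -e4, X_1=(2, -1, 6, -5)
t=1: X=(2, -1, 6, -5), d=1 → -e1, X_2=(1, -1, 6, -5)
t=2: X=(1, -1, 6, -5), d=3 → -e2, X_3=(1, -2, 6, -5)
t=3: X=(1, -2, 6, -5), d=6 → +e4, X_4=(1, -2, 6, -4)
t=4: X=(1, -2, 6, -4), d=4 → +e3, X_5=(1, -2, 7, -4)
t=5: X=(1, -2, 7, -4), d=5 → -e3, X_6=(1, -2, 6, -4)
t=6: X=(1, -2, 6, -4), d=4 → +e3, X_7=(1, -2, 7, -4)
t=7: X=(1, -2, 7, -4), d=2 → +e2, X_8=(1, -1, 7, -4)
t=8: X=(1, -1, 7, -4), d=5 → -e3, X_9=(1, -1, 6, -4)


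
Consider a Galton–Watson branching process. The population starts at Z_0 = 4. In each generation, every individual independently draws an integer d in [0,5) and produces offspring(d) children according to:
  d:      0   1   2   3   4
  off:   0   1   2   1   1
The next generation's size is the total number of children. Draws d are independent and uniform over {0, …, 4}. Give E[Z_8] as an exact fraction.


4

Outcome values over d=0..4: [0, 1, 2, 1, 1]
Σy = 5, Σy² = 7, M = 5
μ = 5/5 = 1,  σ² = 7/5 − (1)² = 2/5
E[Z_0] = 4
E[Z_1] = 1·E[Z_0] = 4
E[Z_2] = 1·E[Z_1] = 4
E[Z_3] = 1·E[Z_2] = 4
E[Z_4] = 1·E[Z_3] = 4
E[Z_5] = 1·E[Z_4] = 4
E[Z_6] = 1·E[Z_5] = 4
E[Z_7] = 1·E[Z_6] = 4
E[Z_8] = 1·E[Z_7] = 4


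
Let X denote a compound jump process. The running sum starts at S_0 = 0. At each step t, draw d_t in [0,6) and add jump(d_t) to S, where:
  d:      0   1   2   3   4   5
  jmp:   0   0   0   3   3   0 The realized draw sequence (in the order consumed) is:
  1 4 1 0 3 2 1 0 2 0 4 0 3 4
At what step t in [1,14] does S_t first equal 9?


11

t=0: S=0, d=1, jump=0, S_1=0
t=1: S=0, d=4, jump=3, S_2=3
t=2: S=3, d=1, jump=0, S_3=3
t=3: S=3, d=0, jump=0, S_4=3
t=4: S=3, d=3, jump=3, S_5=6
t=5: S=6, d=2, jump=0, S_6=6
t=6: S=6, d=1, jump=0, S_7=6
t=7: S=6, d=0, jump=0, S_8=6
t=8: S=6, d=2, jump=0, S_9=6
t=9: S=6, d=0, jump=0, S_10=6
t=10: S=6, d=4, jump=3, S_11=9
t=11: S=9, d=0, jump=0, S_12=9
t=12: S=9, d=3, jump=3, S_13=12
t=13: S=12, d=4, jump=3, S_14=15


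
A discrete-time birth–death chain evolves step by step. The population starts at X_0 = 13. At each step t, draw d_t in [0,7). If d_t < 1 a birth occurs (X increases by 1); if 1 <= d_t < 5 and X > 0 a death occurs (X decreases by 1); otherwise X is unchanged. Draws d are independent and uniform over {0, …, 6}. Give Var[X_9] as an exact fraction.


234/49

X can drop by at most 1 per step and X_0 = 13 > T = 9, so X_t >= 13 − t >= 4 > 0 for every t <= 9: the floor at 0 (the 'and X > 0' condition) never binds. Hence X_9 = X_0 + Σ_{t<9} Y_t with i.i.d. increments Y_t = y(d_t) ∈ {+1, −1, 0}.
Outcome values over d=0..6: [1, -1, -1, -1, -1, 0, 0]
Σy = -3, Σy² = 5, M = 7
μ = -3/7 = -3/7,  σ² = 5/7 − (-3/7)² = 26/49
Independent increments: Var[X_9] = 9·σ² = 9·(26/49) = 234/49


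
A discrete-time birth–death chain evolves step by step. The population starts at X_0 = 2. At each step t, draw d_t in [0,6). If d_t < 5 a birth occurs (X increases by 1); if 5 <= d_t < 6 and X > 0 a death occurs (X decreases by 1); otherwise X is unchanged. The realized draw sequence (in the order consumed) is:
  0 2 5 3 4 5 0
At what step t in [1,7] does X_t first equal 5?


5

t=0: X=2, d=0 → birth, X_1=3
t=1: X=3, d=2 → birth, X_2=4
t=2: X=4, d=5 → death, X_3=3
t=3: X=3, d=3 → birth, X_4=4
t=4: X=4, d=4 → birth, X_5=5
t=5: X=5, d=5 → death, X_6=4
t=6: X=4, d=0 → birth, X_7=5


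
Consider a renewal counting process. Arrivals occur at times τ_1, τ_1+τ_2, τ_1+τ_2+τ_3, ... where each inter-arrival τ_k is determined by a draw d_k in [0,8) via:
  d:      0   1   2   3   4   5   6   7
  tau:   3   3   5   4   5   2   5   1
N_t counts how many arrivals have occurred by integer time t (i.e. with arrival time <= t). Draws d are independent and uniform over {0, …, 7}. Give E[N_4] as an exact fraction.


Inter-arrival values over d=0..7: [3, 3, 5, 4, 5, 2, 5, 1]
Each d has probability 1/8, so the pmf of τ is: f(1) = 1/8, f(2) = 1/8, f(3) = 1/4, f(4) = 1/8, f(5) = 3/8
Renewal equation for m(n) = E[N_n]: condition on τ_1 = k (if k <= n, one arrival plus a fresh copy on the remaining n−k steps): m(n) = F(n) + Σ_{k<=n} f(k)·m(n−k), where F(n) = P(τ <= n) and m(0) = 0
m(1) = F(1) = 1/8
m(2) = F(2) + f(1)·m(1) = 1/4 + 1/8·1/8 = 17/64
m(3) = F(3) + f(1)·m(2) + f(2)·m(1) = 1/2 + 1/8·17/64 + 1/8·1/8 = 281/512
m(4) = F(4) + f(1)·m(3) + f(2)·m(2) + f(3)·m(1) = 5/8 + 1/8·281/512 + 1/8·17/64 + 1/4·1/8 = 3105/4096
E[N_4] = m(4) = 3105/4096

3105/4096


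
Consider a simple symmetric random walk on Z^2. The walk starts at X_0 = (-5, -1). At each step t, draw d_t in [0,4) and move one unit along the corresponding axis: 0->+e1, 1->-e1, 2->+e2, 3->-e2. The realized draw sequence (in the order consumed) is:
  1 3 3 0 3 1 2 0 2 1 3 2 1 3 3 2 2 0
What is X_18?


t=0: X=(-5, -1), d=1 → -e1, X_1=(-6, -1)
t=1: X=(-6, -1), d=3 → -e2, X_2=(-6, -2)
t=2: X=(-6, -2), d=3 → -e2, X_3=(-6, -3)
t=3: X=(-6, -3), d=0 → +e1, X_4=(-5, -3)
t=4: X=(-5, -3), d=3 → -e2, X_5=(-5, -4)
t=5: X=(-5, -4), d=1 → -e1, X_6=(-6, -4)
t=6: X=(-6, -4), d=2 → +e2, X_7=(-6, -3)
t=7: X=(-6, -3), d=0 → +e1, X_8=(-5, -3)
t=8: X=(-5, -3), d=2 → +e2, X_9=(-5, -2)
t=9: X=(-5, -2), d=1 → -e1, X_10=(-6, -2)
t=10: X=(-6, -2), d=3 → -e2, X_11=(-6, -3)
t=11: X=(-6, -3), d=2 → +e2, X_12=(-6, -2)
t=12: X=(-6, -2), d=1 → -e1, X_13=(-7, -2)
t=13: X=(-7, -2), d=3 → -e2, X_14=(-7, -3)
t=14: X=(-7, -3), d=3 → -e2, X_15=(-7, -4)
t=15: X=(-7, -4), d=2 → +e2, X_16=(-7, -3)
t=16: X=(-7, -3), d=2 → +e2, X_17=(-7, -2)
t=17: X=(-7, -2), d=0 → +e1, X_18=(-6, -2)

(-6, -2)


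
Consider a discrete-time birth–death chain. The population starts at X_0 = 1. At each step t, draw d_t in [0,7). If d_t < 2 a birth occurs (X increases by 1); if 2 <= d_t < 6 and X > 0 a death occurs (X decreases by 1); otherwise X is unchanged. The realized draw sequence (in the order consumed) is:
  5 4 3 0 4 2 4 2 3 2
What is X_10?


t=0: X=1, d=5 → death, X_1=0
t=1: X=0, d=4 → hold, X_2=0
t=2: X=0, d=3 → hold, X_3=0
t=3: X=0, d=0 → birth, X_4=1
t=4: X=1, d=4 → death, X_5=0
t=5: X=0, d=2 → hold, X_6=0
t=6: X=0, d=4 → hold, X_7=0
t=7: X=0, d=2 → hold, X_8=0
t=8: X=0, d=3 → hold, X_9=0
t=9: X=0, d=2 → hold, X_10=0

0


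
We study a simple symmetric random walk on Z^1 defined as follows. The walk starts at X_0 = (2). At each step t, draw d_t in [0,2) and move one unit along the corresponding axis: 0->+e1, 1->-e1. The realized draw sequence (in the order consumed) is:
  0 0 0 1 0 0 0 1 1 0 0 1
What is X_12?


(6)

t=0: X=(2), d=0 → +e1, X_1=(3)
t=1: X=(3), d=0 → +e1, X_2=(4)
t=2: X=(4), d=0 → +e1, X_3=(5)
t=3: X=(5), d=1 → -e1, X_4=(4)
t=4: X=(4), d=0 → +e1, X_5=(5)
t=5: X=(5), d=0 → +e1, X_6=(6)
t=6: X=(6), d=0 → +e1, X_7=(7)
t=7: X=(7), d=1 → -e1, X_8=(6)
t=8: X=(6), d=1 → -e1, X_9=(5)
t=9: X=(5), d=0 → +e1, X_10=(6)
t=10: X=(6), d=0 → +e1, X_11=(7)
t=11: X=(7), d=1 → -e1, X_12=(6)


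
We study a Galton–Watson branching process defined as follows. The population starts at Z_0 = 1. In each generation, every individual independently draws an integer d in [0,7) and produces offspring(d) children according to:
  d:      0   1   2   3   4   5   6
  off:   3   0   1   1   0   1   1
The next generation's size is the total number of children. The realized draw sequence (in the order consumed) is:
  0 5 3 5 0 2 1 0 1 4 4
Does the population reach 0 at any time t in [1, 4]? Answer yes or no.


no

gen 0: Z_0=1, draws=[0], offspring=[3], Z_1=3
gen 1: Z_1=3, draws=[5, 3, 5], offspring=[1, 1, 1], Z_2=3
gen 2: Z_2=3, draws=[0, 2, 1], offspring=[3, 1, 0], Z_3=4
gen 3: Z_3=4, draws=[0, 1, 4, 4], offspring=[3, 0, 0, 0], Z_4=3


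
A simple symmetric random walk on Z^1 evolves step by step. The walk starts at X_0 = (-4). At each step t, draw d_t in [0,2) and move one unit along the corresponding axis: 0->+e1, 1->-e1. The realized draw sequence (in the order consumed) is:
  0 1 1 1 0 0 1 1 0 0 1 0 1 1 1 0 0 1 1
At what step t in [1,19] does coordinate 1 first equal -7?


15

t=0: X=(-4), d=0 → +e1, X_1=(-3)
t=1: X=(-3), d=1 → -e1, X_2=(-4)
t=2: X=(-4), d=1 → -e1, X_3=(-5)
t=3: X=(-5), d=1 → -e1, X_4=(-6)
t=4: X=(-6), d=0 → +e1, X_5=(-5)
t=5: X=(-5), d=0 → +e1, X_6=(-4)
t=6: X=(-4), d=1 → -e1, X_7=(-5)
t=7: X=(-5), d=1 → -e1, X_8=(-6)
t=8: X=(-6), d=0 → +e1, X_9=(-5)
t=9: X=(-5), d=0 → +e1, X_10=(-4)
t=10: X=(-4), d=1 → -e1, X_11=(-5)
t=11: X=(-5), d=0 → +e1, X_12=(-4)
t=12: X=(-4), d=1 → -e1, X_13=(-5)
t=13: X=(-5), d=1 → -e1, X_14=(-6)
t=14: X=(-6), d=1 → -e1, X_15=(-7)
t=15: X=(-7), d=0 → +e1, X_16=(-6)
t=16: X=(-6), d=0 → +e1, X_17=(-5)
t=17: X=(-5), d=1 → -e1, X_18=(-6)
t=18: X=(-6), d=1 → -e1, X_19=(-7)


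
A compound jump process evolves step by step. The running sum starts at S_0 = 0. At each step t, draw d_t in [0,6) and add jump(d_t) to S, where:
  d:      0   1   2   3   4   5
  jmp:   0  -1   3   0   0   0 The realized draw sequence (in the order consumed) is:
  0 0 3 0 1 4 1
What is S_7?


t=0: S=0, d=0, jump=0, S_1=0
t=1: S=0, d=0, jump=0, S_2=0
t=2: S=0, d=3, jump=0, S_3=0
t=3: S=0, d=0, jump=0, S_4=0
t=4: S=0, d=1, jump=-1, S_5=-1
t=5: S=-1, d=4, jump=0, S_6=-1
t=6: S=-1, d=1, jump=-1, S_7=-2

-2


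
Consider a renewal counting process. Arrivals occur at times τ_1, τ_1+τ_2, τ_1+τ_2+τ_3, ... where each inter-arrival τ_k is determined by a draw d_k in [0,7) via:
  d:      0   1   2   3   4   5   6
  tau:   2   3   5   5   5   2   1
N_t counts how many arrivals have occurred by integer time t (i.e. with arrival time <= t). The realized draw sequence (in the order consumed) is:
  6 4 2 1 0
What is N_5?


1

draw d_1=6: τ_1=1, arrival time A_1=1
draw d_2=4: τ_2=5, arrival time A_2=6
draw d_3=2: τ_3=5, arrival time A_3=11
draw d_4=1: τ_4=3, arrival time A_4=14
draw d_5=0: τ_5=2, arrival time A_5=16
N_t over t=0..5: 0:0 1:1 2:1 3:1 4:1 5:1


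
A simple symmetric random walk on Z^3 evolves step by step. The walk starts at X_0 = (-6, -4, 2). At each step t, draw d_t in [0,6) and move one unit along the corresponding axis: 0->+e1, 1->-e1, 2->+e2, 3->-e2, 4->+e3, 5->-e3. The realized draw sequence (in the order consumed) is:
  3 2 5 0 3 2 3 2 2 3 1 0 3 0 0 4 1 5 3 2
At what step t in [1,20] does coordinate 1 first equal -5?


t=0: X=(-6, -4, 2), d=3 → -e2, X_1=(-6, -5, 2)
t=1: X=(-6, -5, 2), d=2 → +e2, X_2=(-6, -4, 2)
t=2: X=(-6, -4, 2), d=5 → -e3, X_3=(-6, -4, 1)
t=3: X=(-6, -4, 1), d=0 → +e1, X_4=(-5, -4, 1)
t=4: X=(-5, -4, 1), d=3 → -e2, X_5=(-5, -5, 1)
t=5: X=(-5, -5, 1), d=2 → +e2, X_6=(-5, -4, 1)
t=6: X=(-5, -4, 1), d=3 → -e2, X_7=(-5, -5, 1)
t=7: X=(-5, -5, 1), d=2 → +e2, X_8=(-5, -4, 1)
t=8: X=(-5, -4, 1), d=2 → +e2, X_9=(-5, -3, 1)
t=9: X=(-5, -3, 1), d=3 → -e2, X_10=(-5, -4, 1)
t=10: X=(-5, -4, 1), d=1 → -e1, X_11=(-6, -4, 1)
t=11: X=(-6, -4, 1), d=0 → +e1, X_12=(-5, -4, 1)
t=12: X=(-5, -4, 1), d=3 → -e2, X_13=(-5, -5, 1)
t=13: X=(-5, -5, 1), d=0 → +e1, X_14=(-4, -5, 1)
t=14: X=(-4, -5, 1), d=0 → +e1, X_15=(-3, -5, 1)
t=15: X=(-3, -5, 1), d=4 → +e3, X_16=(-3, -5, 2)
t=16: X=(-3, -5, 2), d=1 → -e1, X_17=(-4, -5, 2)
t=17: X=(-4, -5, 2), d=5 → -e3, X_18=(-4, -5, 1)
t=18: X=(-4, -5, 1), d=3 → -e2, X_19=(-4, -6, 1)
t=19: X=(-4, -6, 1), d=2 → +e2, X_20=(-4, -5, 1)

4


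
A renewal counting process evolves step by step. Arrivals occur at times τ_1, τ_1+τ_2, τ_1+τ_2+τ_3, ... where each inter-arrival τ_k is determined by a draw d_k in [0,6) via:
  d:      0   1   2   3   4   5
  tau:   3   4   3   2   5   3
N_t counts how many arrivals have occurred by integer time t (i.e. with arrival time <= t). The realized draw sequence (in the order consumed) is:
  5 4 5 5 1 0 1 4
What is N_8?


2

draw d_1=5: τ_1=3, arrival time A_1=3
draw d_2=4: τ_2=5, arrival time A_2=8
draw d_3=5: τ_3=3, arrival time A_3=11
draw d_4=5: τ_4=3, arrival time A_4=14
draw d_5=1: τ_5=4, arrival time A_5=18
draw d_6=0: τ_6=3, arrival time A_6=21
draw d_7=1: τ_7=4, arrival time A_7=25
draw d_8=4: τ_8=5, arrival time A_8=30
N_t over t=0..8: 0:0 1:0 2:0 3:1 4:1 5:1 6:1 7:1 8:2


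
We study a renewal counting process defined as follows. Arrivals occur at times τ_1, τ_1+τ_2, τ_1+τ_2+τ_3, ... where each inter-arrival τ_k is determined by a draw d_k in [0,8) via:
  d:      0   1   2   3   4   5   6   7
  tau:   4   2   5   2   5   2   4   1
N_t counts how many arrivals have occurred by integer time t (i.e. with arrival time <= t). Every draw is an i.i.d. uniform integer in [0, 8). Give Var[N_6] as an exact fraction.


Inter-arrival values over d=0..7: [4, 2, 5, 2, 5, 2, 4, 1]
Each d has probability 1/8, so the pmf of τ is: f(1) = 1/8, f(2) = 3/8, f(4) = 1/4, f(5) = 1/4
Let p_n(j) = P(N_n = j), with p_0 = [1]. Condition on τ_1: p_n(0) = P(τ > n), and for j >= 1, p_n(j) = Σ_{k<=n} f(k)·p_{n−k}(j−1)
p_1 = [7/8, 1/8]  (j = 0..1)
p_2 = [1/2, 31/64, 1/64]  (j = 0..2)
p_3 = [1/2, 25/64, 55/512, 1/512]  (j = 0..3)
p_4 = [1/4, 1/2, 59/256, 79/4096, 1/4096]  (j = 0..4)
p_5 = [0, 11/16, 123/512, 283/4096, 103/32768, 1/32768]  (j = 0..5)
p_6 = [0, 7/16, 109/256, 493/4096, 65/4096, 127/262144, 1/262144]  (j = 0..6)
E[N_6] = Σ j·p_6(j) = 449857/262144;  E[N_6²] = Σ j²·p_6(j) = 914891/262144
Var[N_6] = 914891/262144 − (449857/262144)² = 37461865855/68719476736

37461865855/68719476736


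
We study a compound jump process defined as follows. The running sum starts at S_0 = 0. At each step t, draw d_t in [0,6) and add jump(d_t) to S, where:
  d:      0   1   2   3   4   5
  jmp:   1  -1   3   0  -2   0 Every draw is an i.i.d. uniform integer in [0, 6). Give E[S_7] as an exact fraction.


7/6

Outcome values over d=0..5: [1, -1, 3, 0, -2, 0]
Σy = 1, Σy² = 15, M = 6
μ = 1/6 = 1/6,  σ² = 15/6 − (1/6)² = 89/36
E[S_7] = 0 + 7·(1/6) = 7/6


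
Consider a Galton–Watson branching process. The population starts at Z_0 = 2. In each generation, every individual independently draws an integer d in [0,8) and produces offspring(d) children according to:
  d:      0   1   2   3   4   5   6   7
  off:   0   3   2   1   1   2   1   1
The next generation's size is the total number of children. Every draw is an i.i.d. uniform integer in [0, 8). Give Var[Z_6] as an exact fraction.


3808458837183/34359738368

Outcome values over d=0..7: [0, 3, 2, 1, 1, 2, 1, 1]
Σy = 11, Σy² = 21, M = 8
μ = 11/8 = 11/8,  σ² = 21/8 − (11/8)² = 47/64
V_0 = 0, E_0 = 2
V_1 = 47/64·E_0 + (11/8)²·V_0 = 47/32;  E_1 = 11/4
V_2 = 47/64·E_1 + (11/8)²·V_1 = 9823/2048;  E_2 = 121/32
V_3 = 47/64·E_2 + (11/8)²·V_2 = 1552551/131072;  E_3 = 1331/256
V_4 = 47/64·E_3 + (11/8)²·V_3 = 219887855/8388608;  E_4 = 14641/2048
V_5 = 47/64·E_4 + (11/8)²·V_4 = 29424998647/536870912;  E_5 = 161051/16384
V_6 = 47/64·E_5 + (11/8)²·V_5 = 3808458837183/34359738368;  E_6 = 1771561/131072


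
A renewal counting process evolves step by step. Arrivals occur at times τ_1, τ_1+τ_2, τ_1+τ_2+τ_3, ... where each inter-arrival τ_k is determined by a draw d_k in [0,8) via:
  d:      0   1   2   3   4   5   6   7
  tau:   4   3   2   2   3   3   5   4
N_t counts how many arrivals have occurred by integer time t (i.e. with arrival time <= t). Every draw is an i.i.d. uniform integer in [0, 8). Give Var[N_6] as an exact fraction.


Inter-arrival values over d=0..7: [4, 3, 2, 2, 3, 3, 5, 4]
Each d has probability 1/8, so the pmf of τ is: f(2) = 1/4, f(3) = 3/8, f(4) = 1/4, f(5) = 1/8
Let p_n(j) = P(N_n = j), with p_0 = [1]. Condition on τ_1: p_n(0) = P(τ > n), and for j >= 1, p_n(j) = Σ_{k<=n} f(k)·p_{n−k}(j−1)
p_1 = [1]  (j = 0)
p_2 = [3/4, 1/4]  (j = 0..1)
p_3 = [3/8, 5/8]  (j = 0..1)
p_4 = [1/8, 13/16, 1/16]  (j = 0..2)
p_5 = [0, 3/4, 1/4]  (j = 0..2)
p_6 = [0, 31/64, 1/2, 1/64]  (j = 0..3)
E[N_6] = Σ j·p_6(j) = 49/32;  E[N_6²] = Σ j²·p_6(j) = 21/8
Var[N_6] = 21/8 − (49/32)² = 287/1024

287/1024


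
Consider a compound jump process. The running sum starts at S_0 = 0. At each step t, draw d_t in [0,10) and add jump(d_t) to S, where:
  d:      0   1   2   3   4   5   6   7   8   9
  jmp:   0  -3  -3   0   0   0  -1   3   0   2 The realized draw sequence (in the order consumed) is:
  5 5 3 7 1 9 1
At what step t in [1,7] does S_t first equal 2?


6

t=0: S=0, d=5, jump=0, S_1=0
t=1: S=0, d=5, jump=0, S_2=0
t=2: S=0, d=3, jump=0, S_3=0
t=3: S=0, d=7, jump=3, S_4=3
t=4: S=3, d=1, jump=-3, S_5=0
t=5: S=0, d=9, jump=2, S_6=2
t=6: S=2, d=1, jump=-3, S_7=-1


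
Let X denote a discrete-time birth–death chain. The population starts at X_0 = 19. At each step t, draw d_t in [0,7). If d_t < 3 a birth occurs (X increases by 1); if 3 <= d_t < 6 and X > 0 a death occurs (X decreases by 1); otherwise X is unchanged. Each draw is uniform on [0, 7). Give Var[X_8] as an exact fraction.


48/7

X can drop by at most 1 per step and X_0 = 19 > T = 8, so X_t >= 19 − t >= 11 > 0 for every t <= 8: the floor at 0 (the 'and X > 0' condition) never binds. Hence X_8 = X_0 + Σ_{t<8} Y_t with i.i.d. increments Y_t = y(d_t) ∈ {+1, −1, 0}.
Outcome values over d=0..6: [1, 1, 1, -1, -1, -1, 0]
Σy = 0, Σy² = 6, M = 7
μ = 0/7 = 0,  σ² = 6/7 − (0)² = 6/7
Independent increments: Var[X_8] = 8·σ² = 8·(6/7) = 48/7


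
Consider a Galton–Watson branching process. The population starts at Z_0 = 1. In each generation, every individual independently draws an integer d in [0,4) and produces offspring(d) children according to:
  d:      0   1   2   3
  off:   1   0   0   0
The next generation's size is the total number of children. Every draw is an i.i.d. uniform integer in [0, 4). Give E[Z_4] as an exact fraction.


Outcome values over d=0..3: [1, 0, 0, 0]
Σy = 1, Σy² = 1, M = 4
μ = 1/4 = 1/4,  σ² = 1/4 − (1/4)² = 3/16
E[Z_0] = 1
E[Z_1] = 1/4·E[Z_0] = 1/4
E[Z_2] = 1/4·E[Z_1] = 1/16
E[Z_3] = 1/4·E[Z_2] = 1/64
E[Z_4] = 1/4·E[Z_3] = 1/256

1/256


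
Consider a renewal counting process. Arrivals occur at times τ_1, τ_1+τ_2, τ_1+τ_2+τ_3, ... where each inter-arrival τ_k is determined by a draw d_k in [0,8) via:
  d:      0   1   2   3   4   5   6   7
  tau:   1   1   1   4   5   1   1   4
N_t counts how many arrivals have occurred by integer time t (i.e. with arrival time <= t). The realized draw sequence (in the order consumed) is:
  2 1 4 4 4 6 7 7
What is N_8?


draw d_1=2: τ_1=1, arrival time A_1=1
draw d_2=1: τ_2=1, arrival time A_2=2
draw d_3=4: τ_3=5, arrival time A_3=7
draw d_4=4: τ_4=5, arrival time A_4=12
draw d_5=4: τ_5=5, arrival time A_5=17
draw d_6=6: τ_6=1, arrival time A_6=18
draw d_7=7: τ_7=4, arrival time A_7=22
draw d_8=7: τ_8=4, arrival time A_8=26
N_t over t=0..8: 0:0 1:1 2:2 3:2 4:2 5:2 6:2 7:3 8:3

3


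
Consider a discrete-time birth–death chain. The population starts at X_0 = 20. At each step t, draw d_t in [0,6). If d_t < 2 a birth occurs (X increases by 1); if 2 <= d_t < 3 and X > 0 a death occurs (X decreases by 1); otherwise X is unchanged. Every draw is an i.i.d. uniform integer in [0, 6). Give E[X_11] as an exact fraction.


131/6

X can drop by at most 1 per step and X_0 = 20 > T = 11, so X_t >= 20 − t >= 9 > 0 for every t <= 11: the floor at 0 (the 'and X > 0' condition) never binds. Hence X_11 = X_0 + Σ_{t<11} Y_t with i.i.d. increments Y_t = y(d_t) ∈ {+1, −1, 0}.
Outcome values over d=0..5: [1, 1, -1, 0, 0, 0]
Σy = 1, Σy² = 3, M = 6
μ = 1/6 = 1/6,  σ² = 3/6 − (1/6)² = 17/36
E[X_11] = 20 + 11·(1/6) = 131/6


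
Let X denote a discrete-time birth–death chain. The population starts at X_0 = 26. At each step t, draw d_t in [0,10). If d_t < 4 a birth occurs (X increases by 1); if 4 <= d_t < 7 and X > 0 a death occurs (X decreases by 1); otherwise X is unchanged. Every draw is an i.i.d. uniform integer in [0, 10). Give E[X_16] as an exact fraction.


138/5

X can drop by at most 1 per step and X_0 = 26 > T = 16, so X_t >= 26 − t >= 10 > 0 for every t <= 16: the floor at 0 (the 'and X > 0' condition) never binds. Hence X_16 = X_0 + Σ_{t<16} Y_t with i.i.d. increments Y_t = y(d_t) ∈ {+1, −1, 0}.
Outcome values over d=0..9: [1, 1, 1, 1, -1, -1, -1, 0, 0, 0]
Σy = 1, Σy² = 7, M = 10
μ = 1/10 = 1/10,  σ² = 7/10 − (1/10)² = 69/100
E[X_16] = 26 + 16·(1/10) = 138/5


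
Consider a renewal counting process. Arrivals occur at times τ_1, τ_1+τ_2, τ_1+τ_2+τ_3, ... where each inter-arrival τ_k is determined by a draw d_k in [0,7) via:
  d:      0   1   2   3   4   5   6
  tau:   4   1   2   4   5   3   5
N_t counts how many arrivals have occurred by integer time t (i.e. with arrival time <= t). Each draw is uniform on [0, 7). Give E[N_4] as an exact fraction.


Inter-arrival values over d=0..6: [4, 1, 2, 4, 5, 3, 5]
Each d has probability 1/7, so the pmf of τ is: f(1) = 1/7, f(2) = 1/7, f(3) = 1/7, f(4) = 2/7, f(5) = 2/7
Renewal equation for m(n) = E[N_n]: condition on τ_1 = k (if k <= n, one arrival plus a fresh copy on the remaining n−k steps): m(n) = F(n) + Σ_{k<=n} f(k)·m(n−k), where F(n) = P(τ <= n) and m(0) = 0
m(1) = F(1) = 1/7
m(2) = F(2) + f(1)·m(1) = 2/7 + 1/7·1/7 = 15/49
m(3) = F(3) + f(1)·m(2) + f(2)·m(1) = 3/7 + 1/7·15/49 + 1/7·1/7 = 169/343
m(4) = F(4) + f(1)·m(3) + f(2)·m(2) + f(3)·m(1) = 5/7 + 1/7·169/343 + 1/7·15/49 + 1/7·1/7 = 2038/2401
E[N_4] = m(4) = 2038/2401

2038/2401


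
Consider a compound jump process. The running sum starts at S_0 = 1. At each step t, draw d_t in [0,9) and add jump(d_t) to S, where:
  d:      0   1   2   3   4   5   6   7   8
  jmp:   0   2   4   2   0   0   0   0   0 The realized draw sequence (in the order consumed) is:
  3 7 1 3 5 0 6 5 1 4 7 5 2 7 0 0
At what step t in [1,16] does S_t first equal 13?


13

t=0: S=1, d=3, jump=2, S_1=3
t=1: S=3, d=7, jump=0, S_2=3
t=2: S=3, d=1, jump=2, S_3=5
t=3: S=5, d=3, jump=2, S_4=7
t=4: S=7, d=5, jump=0, S_5=7
t=5: S=7, d=0, jump=0, S_6=7
t=6: S=7, d=6, jump=0, S_7=7
t=7: S=7, d=5, jump=0, S_8=7
t=8: S=7, d=1, jump=2, S_9=9
t=9: S=9, d=4, jump=0, S_10=9
t=10: S=9, d=7, jump=0, S_11=9
t=11: S=9, d=5, jump=0, S_12=9
t=12: S=9, d=2, jump=4, S_13=13
t=13: S=13, d=7, jump=0, S_14=13
t=14: S=13, d=0, jump=0, S_15=13
t=15: S=13, d=0, jump=0, S_16=13


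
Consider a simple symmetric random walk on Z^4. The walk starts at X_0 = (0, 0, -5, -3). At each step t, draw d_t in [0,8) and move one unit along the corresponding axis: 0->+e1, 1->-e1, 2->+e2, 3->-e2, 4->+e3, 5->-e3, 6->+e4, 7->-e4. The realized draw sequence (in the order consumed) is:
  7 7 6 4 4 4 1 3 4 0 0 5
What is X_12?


(1, -1, -2, -4)

t=0: X=(0, 0, -5, -3), d=7 → -e4, X_1=(0, 0, -5, -4)
t=1: X=(0, 0, -5, -4), d=7 → -e4, X_2=(0, 0, -5, -5)
t=2: X=(0, 0, -5, -5), d=6 → +e4, X_3=(0, 0, -5, -4)
t=3: X=(0, 0, -5, -4), d=4 → +e3, X_4=(0, 0, -4, -4)
t=4: X=(0, 0, -4, -4), d=4 → +e3, X_5=(0, 0, -3, -4)
t=5: X=(0, 0, -3, -4), d=4 → +e3, X_6=(0, 0, -2, -4)
t=6: X=(0, 0, -2, -4), d=1 → -e1, X_7=(-1, 0, -2, -4)
t=7: X=(-1, 0, -2, -4), d=3 → -e2, X_8=(-1, -1, -2, -4)
t=8: X=(-1, -1, -2, -4), d=4 → +e3, X_9=(-1, -1, -1, -4)
t=9: X=(-1, -1, -1, -4), d=0 → +e1, X_10=(0, -1, -1, -4)
t=10: X=(0, -1, -1, -4), d=0 → +e1, X_11=(1, -1, -1, -4)
t=11: X=(1, -1, -1, -4), d=5 → -e3, X_12=(1, -1, -2, -4)


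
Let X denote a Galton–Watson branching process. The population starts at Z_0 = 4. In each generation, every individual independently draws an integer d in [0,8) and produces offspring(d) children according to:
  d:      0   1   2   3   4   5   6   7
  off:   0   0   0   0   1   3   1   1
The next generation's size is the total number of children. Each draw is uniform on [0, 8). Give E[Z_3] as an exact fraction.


Outcome values over d=0..7: [0, 0, 0, 0, 1, 3, 1, 1]
Σy = 6, Σy² = 12, M = 8
μ = 6/8 = 3/4,  σ² = 12/8 − (3/4)² = 15/16
E[Z_0] = 4
E[Z_1] = 3/4·E[Z_0] = 3
E[Z_2] = 3/4·E[Z_1] = 9/4
E[Z_3] = 3/4·E[Z_2] = 27/16

27/16


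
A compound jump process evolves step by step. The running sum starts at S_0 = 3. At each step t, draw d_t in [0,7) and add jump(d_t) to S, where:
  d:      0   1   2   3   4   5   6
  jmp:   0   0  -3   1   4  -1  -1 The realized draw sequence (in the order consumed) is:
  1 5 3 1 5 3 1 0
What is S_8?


3

t=0: S=3, d=1, jump=0, S_1=3
t=1: S=3, d=5, jump=-1, S_2=2
t=2: S=2, d=3, jump=1, S_3=3
t=3: S=3, d=1, jump=0, S_4=3
t=4: S=3, d=5, jump=-1, S_5=2
t=5: S=2, d=3, jump=1, S_6=3
t=6: S=3, d=1, jump=0, S_7=3
t=7: S=3, d=0, jump=0, S_8=3


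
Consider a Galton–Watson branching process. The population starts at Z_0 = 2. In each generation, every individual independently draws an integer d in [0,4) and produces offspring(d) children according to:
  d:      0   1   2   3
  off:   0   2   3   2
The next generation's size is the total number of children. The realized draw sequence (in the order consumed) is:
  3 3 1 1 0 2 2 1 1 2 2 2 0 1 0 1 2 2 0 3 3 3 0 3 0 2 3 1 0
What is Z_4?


25

gen 0: Z_0=2, draws=[3, 3], offspring=[2, 2], Z_1=4
gen 1: Z_1=4, draws=[1, 1, 0, 2], offspring=[2, 2, 0, 3], Z_2=7
gen 2: Z_2=7, draws=[2, 1, 1, 2, 2, 2, 0], offspring=[3, 2, 2, 3, 3, 3, 0], Z_3=16
gen 3: Z_3=16, draws=[1, 0, 1, 2, 2, 0, 3, 3, 3, 0, 3, 0, 2, 3, 1, 0], offspring=[2, 0, 2, 3, 3, 0, 2, 2, 2, 0, 2, 0, 3, 2, 2, 0], Z_4=25


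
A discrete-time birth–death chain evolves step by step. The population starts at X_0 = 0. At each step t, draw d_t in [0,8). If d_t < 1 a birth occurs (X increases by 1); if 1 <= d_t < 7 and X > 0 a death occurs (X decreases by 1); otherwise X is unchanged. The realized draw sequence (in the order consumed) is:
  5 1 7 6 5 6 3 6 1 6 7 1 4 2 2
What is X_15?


0

t=0: X=0, d=5 → hold, X_1=0
t=1: X=0, d=1 → hold, X_2=0
t=2: X=0, d=7 → hold, X_3=0
t=3: X=0, d=6 → hold, X_4=0
t=4: X=0, d=5 → hold, X_5=0
t=5: X=0, d=6 → hold, X_6=0
t=6: X=0, d=3 → hold, X_7=0
t=7: X=0, d=6 → hold, X_8=0
t=8: X=0, d=1 → hold, X_9=0
t=9: X=0, d=6 → hold, X_10=0
t=10: X=0, d=7 → hold, X_11=0
t=11: X=0, d=1 → hold, X_12=0
t=12: X=0, d=4 → hold, X_13=0
t=13: X=0, d=2 → hold, X_14=0
t=14: X=0, d=2 → hold, X_15=0


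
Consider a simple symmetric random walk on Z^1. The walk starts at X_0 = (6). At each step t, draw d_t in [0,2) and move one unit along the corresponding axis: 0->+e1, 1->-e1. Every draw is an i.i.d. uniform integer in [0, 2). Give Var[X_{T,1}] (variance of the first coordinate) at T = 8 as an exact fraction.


Outcome values over d=0..1: [1, -1]
Σy = 0, Σy² = 2, M = 2
μ = 0/2 = 0,  σ² = 2/2 − (0)² = 1
Independent increments: Var[X_8] = 8·σ² = 8·(1) = 8

8


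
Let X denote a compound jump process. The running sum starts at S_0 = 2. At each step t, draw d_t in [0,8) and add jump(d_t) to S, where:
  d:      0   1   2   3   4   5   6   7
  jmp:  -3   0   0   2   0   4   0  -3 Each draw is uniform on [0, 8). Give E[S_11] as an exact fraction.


Outcome values over d=0..7: [-3, 0, 0, 2, 0, 4, 0, -3]
Σy = 0, Σy² = 38, M = 8
μ = 0/8 = 0,  σ² = 38/8 − (0)² = 19/4
E[S_11] = 2 + 11·(0) = 2

2


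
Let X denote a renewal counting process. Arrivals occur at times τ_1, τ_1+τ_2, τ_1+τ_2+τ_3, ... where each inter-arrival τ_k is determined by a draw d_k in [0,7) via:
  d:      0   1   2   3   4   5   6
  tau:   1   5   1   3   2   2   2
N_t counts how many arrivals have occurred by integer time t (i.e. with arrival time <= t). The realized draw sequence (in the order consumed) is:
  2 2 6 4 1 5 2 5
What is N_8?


draw d_1=2: τ_1=1, arrival time A_1=1
draw d_2=2: τ_2=1, arrival time A_2=2
draw d_3=6: τ_3=2, arrival time A_3=4
draw d_4=4: τ_4=2, arrival time A_4=6
draw d_5=1: τ_5=5, arrival time A_5=11
draw d_6=5: τ_6=2, arrival time A_6=13
draw d_7=2: τ_7=1, arrival time A_7=14
draw d_8=5: τ_8=2, arrival time A_8=16
N_t over t=0..8: 0:0 1:1 2:2 3:2 4:3 5:3 6:4 7:4 8:4

4


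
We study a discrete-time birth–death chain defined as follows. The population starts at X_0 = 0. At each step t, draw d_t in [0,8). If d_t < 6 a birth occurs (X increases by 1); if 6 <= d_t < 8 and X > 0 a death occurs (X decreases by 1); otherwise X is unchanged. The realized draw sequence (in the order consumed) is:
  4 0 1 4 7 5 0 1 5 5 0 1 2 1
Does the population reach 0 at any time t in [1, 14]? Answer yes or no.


no

t=0: X=0, d=4 → birth, X_1=1
t=1: X=1, d=0 → birth, X_2=2
t=2: X=2, d=1 → birth, X_3=3
t=3: X=3, d=4 → birth, X_4=4
t=4: X=4, d=7 → death, X_5=3
t=5: X=3, d=5 → birth, X_6=4
t=6: X=4, d=0 → birth, X_7=5
t=7: X=5, d=1 → birth, X_8=6
t=8: X=6, d=5 → birth, X_9=7
t=9: X=7, d=5 → birth, X_10=8
t=10: X=8, d=0 → birth, X_11=9
t=11: X=9, d=1 → birth, X_12=10
t=12: X=10, d=2 → birth, X_13=11
t=13: X=11, d=1 → birth, X_14=12


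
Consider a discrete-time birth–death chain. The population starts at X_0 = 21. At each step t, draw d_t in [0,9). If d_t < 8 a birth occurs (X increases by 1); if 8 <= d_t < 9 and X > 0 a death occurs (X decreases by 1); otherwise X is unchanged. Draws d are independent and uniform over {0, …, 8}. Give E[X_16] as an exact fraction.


301/9

X can drop by at most 1 per step and X_0 = 21 > T = 16, so X_t >= 21 − t >= 5 > 0 for every t <= 16: the floor at 0 (the 'and X > 0' condition) never binds. Hence X_16 = X_0 + Σ_{t<16} Y_t with i.i.d. increments Y_t = y(d_t) ∈ {+1, −1, 0}.
Outcome values over d=0..8: [1, 1, 1, 1, 1, 1, 1, 1, -1]
Σy = 7, Σy² = 9, M = 9
μ = 7/9 = 7/9,  σ² = 9/9 − (7/9)² = 32/81
E[X_16] = 21 + 16·(7/9) = 301/9


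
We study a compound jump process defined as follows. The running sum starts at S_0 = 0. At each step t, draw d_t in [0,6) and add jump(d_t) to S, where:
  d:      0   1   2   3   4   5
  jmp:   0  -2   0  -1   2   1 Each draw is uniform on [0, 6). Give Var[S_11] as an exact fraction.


Outcome values over d=0..5: [0, -2, 0, -1, 2, 1]
Σy = 0, Σy² = 10, M = 6
μ = 0/6 = 0,  σ² = 10/6 − (0)² = 5/3
Independent increments: Var[S_11] = 11·σ² = 11·(5/3) = 55/3

55/3


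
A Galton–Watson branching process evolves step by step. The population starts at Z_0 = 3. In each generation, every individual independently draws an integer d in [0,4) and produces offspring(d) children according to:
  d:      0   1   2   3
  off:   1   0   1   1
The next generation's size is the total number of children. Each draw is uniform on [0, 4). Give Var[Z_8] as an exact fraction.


1160804925/4294967296

Outcome values over d=0..3: [1, 0, 1, 1]
Σy = 3, Σy² = 3, M = 4
μ = 3/4 = 3/4,  σ² = 3/4 − (3/4)² = 3/16
V_0 = 0, E_0 = 3
V_1 = 3/16·E_0 + (3/4)²·V_0 = 9/16;  E_1 = 9/4
V_2 = 3/16·E_1 + (3/4)²·V_1 = 189/256;  E_2 = 27/16
V_3 = 3/16·E_2 + (3/4)²·V_2 = 2997/4096;  E_3 = 81/64
V_4 = 3/16·E_3 + (3/4)²·V_3 = 42525/65536;  E_4 = 243/256
V_5 = 3/16·E_4 + (3/4)²·V_4 = 569349/1048576;  E_5 = 729/1024
V_6 = 3/16·E_5 + (3/4)²·V_5 = 7363629/16777216;  E_6 = 2187/4096
V_7 = 3/16·E_6 + (3/4)²·V_6 = 93146517/268435456;  E_7 = 6561/16384
V_8 = 3/16·E_7 + (3/4)²·V_7 = 1160804925/4294967296;  E_8 = 19683/65536


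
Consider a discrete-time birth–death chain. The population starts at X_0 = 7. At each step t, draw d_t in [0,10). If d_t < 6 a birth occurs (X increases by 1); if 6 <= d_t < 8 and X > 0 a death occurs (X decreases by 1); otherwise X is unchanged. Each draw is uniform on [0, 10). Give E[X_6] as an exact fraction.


47/5

X can drop by at most 1 per step and X_0 = 7 > T = 6, so X_t >= 7 − t >= 1 > 0 for every t <= 6: the floor at 0 (the 'and X > 0' condition) never binds. Hence X_6 = X_0 + Σ_{t<6} Y_t with i.i.d. increments Y_t = y(d_t) ∈ {+1, −1, 0}.
Outcome values over d=0..9: [1, 1, 1, 1, 1, 1, -1, -1, 0, 0]
Σy = 4, Σy² = 8, M = 10
μ = 4/10 = 2/5,  σ² = 8/10 − (2/5)² = 16/25
E[X_6] = 7 + 6·(2/5) = 47/5


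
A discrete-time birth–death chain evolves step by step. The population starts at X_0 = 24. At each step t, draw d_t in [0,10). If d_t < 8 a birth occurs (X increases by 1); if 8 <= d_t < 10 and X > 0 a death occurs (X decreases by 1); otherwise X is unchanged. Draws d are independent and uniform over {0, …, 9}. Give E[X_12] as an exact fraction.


X can drop by at most 1 per step and X_0 = 24 > T = 12, so X_t >= 24 − t >= 12 > 0 for every t <= 12: the floor at 0 (the 'and X > 0' condition) never binds. Hence X_12 = X_0 + Σ_{t<12} Y_t with i.i.d. increments Y_t = y(d_t) ∈ {+1, −1, 0}.
Outcome values over d=0..9: [1, 1, 1, 1, 1, 1, 1, 1, -1, -1]
Σy = 6, Σy² = 10, M = 10
μ = 6/10 = 3/5,  σ² = 10/10 − (3/5)² = 16/25
E[X_12] = 24 + 12·(3/5) = 156/5

156/5


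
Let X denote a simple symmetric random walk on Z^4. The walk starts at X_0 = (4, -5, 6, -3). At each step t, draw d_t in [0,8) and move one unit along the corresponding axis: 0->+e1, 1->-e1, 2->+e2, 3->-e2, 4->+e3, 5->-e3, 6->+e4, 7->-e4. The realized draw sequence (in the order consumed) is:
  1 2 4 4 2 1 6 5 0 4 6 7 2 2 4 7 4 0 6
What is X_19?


(4, -1, 10, -2)

t=0: X=(4, -5, 6, -3), d=1 → -e1, X_1=(3, -5, 6, -3)
t=1: X=(3, -5, 6, -3), d=2 → +e2, X_2=(3, -4, 6, -3)
t=2: X=(3, -4, 6, -3), d=4 → +e3, X_3=(3, -4, 7, -3)
t=3: X=(3, -4, 7, -3), d=4 → +e3, X_4=(3, -4, 8, -3)
t=4: X=(3, -4, 8, -3), d=2 → +e2, X_5=(3, -3, 8, -3)
t=5: X=(3, -3, 8, -3), d=1 → -e1, X_6=(2, -3, 8, -3)
t=6: X=(2, -3, 8, -3), d=6 → +e4, X_7=(2, -3, 8, -2)
t=7: X=(2, -3, 8, -2), d=5 → -e3, X_8=(2, -3, 7, -2)
t=8: X=(2, -3, 7, -2), d=0 → +e1, X_9=(3, -3, 7, -2)
t=9: X=(3, -3, 7, -2), d=4 → +e3, X_10=(3, -3, 8, -2)
t=10: X=(3, -3, 8, -2), d=6 → +e4, X_11=(3, -3, 8, -1)
t=11: X=(3, -3, 8, -1), d=7 → -e4, X_12=(3, -3, 8, -2)
t=12: X=(3, -3, 8, -2), d=2 → +e2, X_13=(3, -2, 8, -2)
t=13: X=(3, -2, 8, -2), d=2 → +e2, X_14=(3, -1, 8, -2)
t=14: X=(3, -1, 8, -2), d=4 → +e3, X_15=(3, -1, 9, -2)
t=15: X=(3, -1, 9, -2), d=7 → -e4, X_16=(3, -1, 9, -3)
t=16: X=(3, -1, 9, -3), d=4 → +e3, X_17=(3, -1, 10, -3)
t=17: X=(3, -1, 10, -3), d=0 → +e1, X_18=(4, -1, 10, -3)
t=18: X=(4, -1, 10, -3), d=6 → +e4, X_19=(4, -1, 10, -2)


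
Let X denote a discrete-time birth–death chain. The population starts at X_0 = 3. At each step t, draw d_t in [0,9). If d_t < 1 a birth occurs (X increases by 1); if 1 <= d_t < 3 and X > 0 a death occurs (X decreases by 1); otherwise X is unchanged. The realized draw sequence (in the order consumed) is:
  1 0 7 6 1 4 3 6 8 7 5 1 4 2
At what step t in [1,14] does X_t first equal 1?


12

t=0: X=3, d=1 → death, X_1=2
t=1: X=2, d=0 → birth, X_2=3
t=2: X=3, d=7 → hold, X_3=3
t=3: X=3, d=6 → hold, X_4=3
t=4: X=3, d=1 → death, X_5=2
t=5: X=2, d=4 → hold, X_6=2
t=6: X=2, d=3 → hold, X_7=2
t=7: X=2, d=6 → hold, X_8=2
t=8: X=2, d=8 → hold, X_9=2
t=9: X=2, d=7 → hold, X_10=2
t=10: X=2, d=5 → hold, X_11=2
t=11: X=2, d=1 → death, X_12=1
t=12: X=1, d=4 → hold, X_13=1
t=13: X=1, d=2 → death, X_14=0


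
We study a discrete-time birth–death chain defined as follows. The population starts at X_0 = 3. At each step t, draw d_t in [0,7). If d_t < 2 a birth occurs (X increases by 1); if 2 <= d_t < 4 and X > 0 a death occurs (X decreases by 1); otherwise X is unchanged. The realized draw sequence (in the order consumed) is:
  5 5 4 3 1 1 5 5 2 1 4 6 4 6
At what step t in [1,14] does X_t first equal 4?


6

t=0: X=3, d=5 → hold, X_1=3
t=1: X=3, d=5 → hold, X_2=3
t=2: X=3, d=4 → hold, X_3=3
t=3: X=3, d=3 → death, X_4=2
t=4: X=2, d=1 → birth, X_5=3
t=5: X=3, d=1 → birth, X_6=4
t=6: X=4, d=5 → hold, X_7=4
t=7: X=4, d=5 → hold, X_8=4
t=8: X=4, d=2 → death, X_9=3
t=9: X=3, d=1 → birth, X_10=4
t=10: X=4, d=4 → hold, X_11=4
t=11: X=4, d=6 → hold, X_12=4
t=12: X=4, d=4 → hold, X_13=4
t=13: X=4, d=6 → hold, X_14=4


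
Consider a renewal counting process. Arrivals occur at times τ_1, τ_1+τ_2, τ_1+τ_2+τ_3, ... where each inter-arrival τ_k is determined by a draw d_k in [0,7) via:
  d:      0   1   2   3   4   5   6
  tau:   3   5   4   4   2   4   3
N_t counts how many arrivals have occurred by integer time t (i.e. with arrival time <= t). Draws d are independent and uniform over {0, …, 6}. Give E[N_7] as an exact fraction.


79/49

Inter-arrival values over d=0..6: [3, 5, 4, 4, 2, 4, 3]
Each d has probability 1/7, so the pmf of τ is: f(2) = 1/7, f(3) = 2/7, f(4) = 3/7, f(5) = 1/7
Renewal equation for m(n) = E[N_n]: condition on τ_1 = k (if k <= n, one arrival plus a fresh copy on the remaining n−k steps): m(n) = F(n) + Σ_{k<=n} f(k)·m(n−k), where F(n) = P(τ <= n) and m(0) = 0
m(1) = F(1) = 0
m(2) = F(2) = 1/7
m(3) = F(3) = 3/7
m(4) = F(4) + f(2)·m(2) = 6/7 + 1/7·1/7 = 43/49
m(5) = F(5) + f(2)·m(3) + f(3)·m(2) = 1 + 1/7·3/7 + 2/7·1/7 = 54/49
m(6) = F(6) + f(2)·m(4) + f(3)·m(3) + f(4)·m(2) = 1 + 1/7·43/49 + 2/7·3/7 + 3/7·1/7 = 449/343
m(7) = F(7) + f(2)·m(5) + f(3)·m(4) + f(4)·m(3) + f(5)·m(2) = 1 + 1/7·54/49 + 2/7·43/49 + 3/7·3/7 + 1/7·1/7 = 79/49
E[N_7] = m(7) = 79/49


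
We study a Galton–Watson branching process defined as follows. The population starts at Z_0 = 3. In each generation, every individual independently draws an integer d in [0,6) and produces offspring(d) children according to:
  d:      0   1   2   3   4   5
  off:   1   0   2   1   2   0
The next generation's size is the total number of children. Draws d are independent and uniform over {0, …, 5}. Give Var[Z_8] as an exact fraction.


16

Outcome values over d=0..5: [1, 0, 2, 1, 2, 0]
Σy = 6, Σy² = 10, M = 6
μ = 6/6 = 1,  σ² = 10/6 − (1)² = 2/3
V_0 = 0, E_0 = 3
V_1 = 2/3·E_0 + (1)²·V_0 = 2;  E_1 = 3
V_2 = 2/3·E_1 + (1)²·V_1 = 4;  E_2 = 3
V_3 = 2/3·E_2 + (1)²·V_2 = 6;  E_3 = 3
V_4 = 2/3·E_3 + (1)²·V_3 = 8;  E_4 = 3
V_5 = 2/3·E_4 + (1)²·V_4 = 10;  E_5 = 3
V_6 = 2/3·E_5 + (1)²·V_5 = 12;  E_6 = 3
V_7 = 2/3·E_6 + (1)²·V_6 = 14;  E_7 = 3
V_8 = 2/3·E_7 + (1)²·V_7 = 16;  E_8 = 3
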